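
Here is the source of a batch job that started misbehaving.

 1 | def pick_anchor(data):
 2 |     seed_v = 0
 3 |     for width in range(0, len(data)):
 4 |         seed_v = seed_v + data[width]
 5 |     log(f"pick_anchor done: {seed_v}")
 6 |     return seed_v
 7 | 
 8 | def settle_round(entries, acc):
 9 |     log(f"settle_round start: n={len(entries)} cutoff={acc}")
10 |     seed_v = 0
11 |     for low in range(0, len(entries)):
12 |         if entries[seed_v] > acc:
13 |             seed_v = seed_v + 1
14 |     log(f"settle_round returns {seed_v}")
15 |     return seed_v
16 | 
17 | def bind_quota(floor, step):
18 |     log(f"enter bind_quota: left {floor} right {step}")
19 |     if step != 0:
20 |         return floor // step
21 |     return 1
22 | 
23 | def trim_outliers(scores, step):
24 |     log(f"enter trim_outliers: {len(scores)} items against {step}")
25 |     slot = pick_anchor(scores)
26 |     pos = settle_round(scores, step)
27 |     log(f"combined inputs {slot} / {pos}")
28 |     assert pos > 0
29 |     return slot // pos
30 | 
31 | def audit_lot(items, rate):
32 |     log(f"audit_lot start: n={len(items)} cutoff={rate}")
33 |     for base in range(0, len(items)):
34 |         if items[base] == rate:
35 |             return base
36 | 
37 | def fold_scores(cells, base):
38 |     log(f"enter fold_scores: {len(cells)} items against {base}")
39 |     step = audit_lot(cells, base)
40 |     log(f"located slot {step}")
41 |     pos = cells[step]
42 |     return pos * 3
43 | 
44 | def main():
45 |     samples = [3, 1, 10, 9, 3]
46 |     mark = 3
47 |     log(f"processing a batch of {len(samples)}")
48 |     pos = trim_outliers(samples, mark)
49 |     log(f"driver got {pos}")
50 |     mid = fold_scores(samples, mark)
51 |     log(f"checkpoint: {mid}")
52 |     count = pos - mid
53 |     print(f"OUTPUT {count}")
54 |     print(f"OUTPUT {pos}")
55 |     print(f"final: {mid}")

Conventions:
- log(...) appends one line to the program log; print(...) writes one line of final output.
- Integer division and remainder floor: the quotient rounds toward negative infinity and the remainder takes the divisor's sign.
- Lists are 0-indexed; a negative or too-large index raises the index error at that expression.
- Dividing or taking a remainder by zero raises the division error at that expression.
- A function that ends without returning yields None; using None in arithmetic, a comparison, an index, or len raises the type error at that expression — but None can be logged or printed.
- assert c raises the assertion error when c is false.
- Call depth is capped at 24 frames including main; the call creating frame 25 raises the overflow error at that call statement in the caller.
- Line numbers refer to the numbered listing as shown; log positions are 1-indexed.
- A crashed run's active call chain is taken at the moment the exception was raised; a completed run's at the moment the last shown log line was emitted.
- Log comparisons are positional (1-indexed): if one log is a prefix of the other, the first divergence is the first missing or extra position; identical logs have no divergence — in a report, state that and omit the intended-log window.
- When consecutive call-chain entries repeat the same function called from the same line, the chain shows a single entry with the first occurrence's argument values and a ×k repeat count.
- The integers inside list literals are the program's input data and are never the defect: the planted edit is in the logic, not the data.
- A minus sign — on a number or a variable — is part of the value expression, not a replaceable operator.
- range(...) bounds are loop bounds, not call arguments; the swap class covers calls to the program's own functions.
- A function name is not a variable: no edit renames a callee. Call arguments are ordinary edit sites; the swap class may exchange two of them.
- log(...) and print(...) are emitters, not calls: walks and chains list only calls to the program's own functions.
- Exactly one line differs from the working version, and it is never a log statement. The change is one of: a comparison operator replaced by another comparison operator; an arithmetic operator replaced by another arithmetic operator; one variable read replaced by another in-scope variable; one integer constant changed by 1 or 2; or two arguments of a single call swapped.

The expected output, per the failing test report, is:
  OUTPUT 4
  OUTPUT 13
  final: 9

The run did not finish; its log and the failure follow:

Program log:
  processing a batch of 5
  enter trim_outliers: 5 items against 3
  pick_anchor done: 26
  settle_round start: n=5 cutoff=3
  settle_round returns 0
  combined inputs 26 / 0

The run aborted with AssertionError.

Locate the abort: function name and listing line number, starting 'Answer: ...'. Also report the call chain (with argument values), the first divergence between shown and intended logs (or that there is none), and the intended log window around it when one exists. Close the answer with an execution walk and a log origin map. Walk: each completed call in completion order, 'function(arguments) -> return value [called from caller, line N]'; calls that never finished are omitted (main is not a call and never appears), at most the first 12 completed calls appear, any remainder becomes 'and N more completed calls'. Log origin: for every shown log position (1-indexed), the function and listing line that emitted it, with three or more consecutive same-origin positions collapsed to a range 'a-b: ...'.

Answer: the error was raised in trim_outliers, line 28.
Key observation: Everything matches until log position 5, which reads 'settle_round returns 0' in place of 'settle_round returns 2'.
Call chain: main -> trim_outliers([3, 1, 10, 9, 3], 3) (called at line 48).
First divergence: position 5 — the shown line 'settle_round returns 0' should read 'settle_round returns 2'.
Intended log window:
  3: pick_anchor done: 26
  4: settle_round start: n=5 cutoff=3
  5: settle_round returns 2
  6: combined inputs 26 / 2
Execution walk:
  pick_anchor([3, 1, 10, 9, 3]) -> 26  [called from trim_outliers, line 25]
  settle_round([3, 1, 10, 9, 3], 3) -> 0  [called from trim_outliers, line 26]
Log origins:
  1 — main, line 47
  2 — trim_outliers, line 24
  3 — pick_anchor, line 5
  4 — settle_round, line 9
  5 — settle_round, line 14
  6 — trim_outliers, line 27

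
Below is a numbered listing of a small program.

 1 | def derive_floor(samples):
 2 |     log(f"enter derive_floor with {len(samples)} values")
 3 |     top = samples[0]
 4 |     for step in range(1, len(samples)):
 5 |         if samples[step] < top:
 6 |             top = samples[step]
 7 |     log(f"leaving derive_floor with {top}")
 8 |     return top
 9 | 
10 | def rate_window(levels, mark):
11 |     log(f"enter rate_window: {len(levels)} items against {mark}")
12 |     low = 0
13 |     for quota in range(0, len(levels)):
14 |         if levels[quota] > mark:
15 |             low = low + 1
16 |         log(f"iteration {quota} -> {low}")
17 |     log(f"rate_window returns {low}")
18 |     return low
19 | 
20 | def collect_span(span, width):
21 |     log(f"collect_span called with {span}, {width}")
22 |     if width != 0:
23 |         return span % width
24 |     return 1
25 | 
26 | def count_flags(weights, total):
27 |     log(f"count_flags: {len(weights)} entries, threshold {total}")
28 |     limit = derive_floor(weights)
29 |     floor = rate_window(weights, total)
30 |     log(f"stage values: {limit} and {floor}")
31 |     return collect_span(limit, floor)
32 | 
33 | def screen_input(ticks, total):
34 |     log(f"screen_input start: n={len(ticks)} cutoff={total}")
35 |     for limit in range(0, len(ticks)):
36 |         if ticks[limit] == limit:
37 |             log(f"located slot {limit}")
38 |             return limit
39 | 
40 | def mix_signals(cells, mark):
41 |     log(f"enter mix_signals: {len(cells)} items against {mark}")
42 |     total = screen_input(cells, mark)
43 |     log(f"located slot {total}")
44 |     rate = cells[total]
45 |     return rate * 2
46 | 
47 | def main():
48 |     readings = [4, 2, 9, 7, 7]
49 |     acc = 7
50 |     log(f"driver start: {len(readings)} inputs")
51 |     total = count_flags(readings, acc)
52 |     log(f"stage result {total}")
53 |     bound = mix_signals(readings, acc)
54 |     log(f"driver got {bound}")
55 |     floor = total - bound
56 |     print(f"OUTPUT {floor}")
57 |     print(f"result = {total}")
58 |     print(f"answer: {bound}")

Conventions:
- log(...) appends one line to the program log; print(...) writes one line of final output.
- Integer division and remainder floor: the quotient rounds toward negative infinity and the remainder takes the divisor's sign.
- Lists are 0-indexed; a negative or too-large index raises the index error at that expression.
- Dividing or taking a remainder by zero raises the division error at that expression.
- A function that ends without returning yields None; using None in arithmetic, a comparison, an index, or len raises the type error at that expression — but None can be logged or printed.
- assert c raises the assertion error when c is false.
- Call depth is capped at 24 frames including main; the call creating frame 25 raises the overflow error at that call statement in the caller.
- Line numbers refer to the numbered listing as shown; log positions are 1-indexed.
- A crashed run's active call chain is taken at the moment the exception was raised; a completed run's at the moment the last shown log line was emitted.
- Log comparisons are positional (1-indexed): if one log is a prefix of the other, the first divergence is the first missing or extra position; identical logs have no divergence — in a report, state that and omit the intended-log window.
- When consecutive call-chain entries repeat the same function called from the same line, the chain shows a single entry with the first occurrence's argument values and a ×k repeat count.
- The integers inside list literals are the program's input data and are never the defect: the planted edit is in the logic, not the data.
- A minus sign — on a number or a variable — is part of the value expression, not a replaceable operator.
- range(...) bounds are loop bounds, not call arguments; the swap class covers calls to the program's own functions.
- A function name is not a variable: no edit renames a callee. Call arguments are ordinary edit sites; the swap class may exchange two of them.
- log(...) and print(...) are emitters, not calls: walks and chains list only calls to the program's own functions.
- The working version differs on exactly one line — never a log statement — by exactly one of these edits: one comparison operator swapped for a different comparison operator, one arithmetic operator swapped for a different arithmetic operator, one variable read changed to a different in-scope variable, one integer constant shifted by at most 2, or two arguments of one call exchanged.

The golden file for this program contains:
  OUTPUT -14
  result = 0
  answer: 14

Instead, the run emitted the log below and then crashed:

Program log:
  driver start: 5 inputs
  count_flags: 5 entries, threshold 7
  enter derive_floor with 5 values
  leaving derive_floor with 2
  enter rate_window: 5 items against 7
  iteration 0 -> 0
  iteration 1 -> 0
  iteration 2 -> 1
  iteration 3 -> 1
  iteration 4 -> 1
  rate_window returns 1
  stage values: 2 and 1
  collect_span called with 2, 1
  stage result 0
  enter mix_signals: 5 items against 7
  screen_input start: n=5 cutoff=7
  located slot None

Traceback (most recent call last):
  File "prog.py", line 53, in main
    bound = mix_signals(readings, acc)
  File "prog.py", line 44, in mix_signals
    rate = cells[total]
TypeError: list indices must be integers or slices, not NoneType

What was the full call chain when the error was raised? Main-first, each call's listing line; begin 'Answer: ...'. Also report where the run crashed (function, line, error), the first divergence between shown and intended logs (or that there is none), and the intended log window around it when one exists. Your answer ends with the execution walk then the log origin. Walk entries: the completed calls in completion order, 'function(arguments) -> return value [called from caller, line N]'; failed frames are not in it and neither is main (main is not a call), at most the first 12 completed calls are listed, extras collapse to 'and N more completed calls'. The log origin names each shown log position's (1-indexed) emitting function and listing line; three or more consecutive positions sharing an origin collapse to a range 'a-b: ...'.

Answer: main -> mix_signals (called at line 53).
Core observation: The earliest visible damage is log position 17 — 'located slot None' rather than the intended 'located slot 3'.
Crash: mix_signals, line 44, TypeError.
First divergence: position 17; shown 'located slot None' vs intended 'located slot 3'.
Intended log window:
  15: enter mix_signals: 5 items against 7
  16: screen_input start: n=5 cutoff=7
  17: located slot 3
  18: located slot 3
Execution walk:
  derive_floor([4, 2, 9, 7, 7]) -> 2  [called from count_flags, line 28]
  rate_window([4, 2, 9, 7, 7], 7) -> 1  [called from count_flags, line 29]
  collect_span(2, 1) -> 0  [called from count_flags, line 31]
  count_flags([4, 2, 9, 7, 7], 7) -> 0  [called from main, line 51]
  screen_input([4, 2, 9, 7, 7], 7) -> None  [called from mix_signals, line 42]
Log line origins:
  1: logged in main at line 50
  2: logged in count_flags at line 27
  3: logged in derive_floor at line 2
  4: logged in derive_floor at line 7
  5: logged in rate_window at line 11
  6-10: logged in rate_window at line 16
  11: logged in rate_window at line 17
  12: logged in count_flags at line 30
  13: logged in collect_span at line 21
  14: logged in main at line 52
  15: logged in mix_signals at line 41
  16: logged in screen_input at line 34
  17: logged in mix_signals at line 43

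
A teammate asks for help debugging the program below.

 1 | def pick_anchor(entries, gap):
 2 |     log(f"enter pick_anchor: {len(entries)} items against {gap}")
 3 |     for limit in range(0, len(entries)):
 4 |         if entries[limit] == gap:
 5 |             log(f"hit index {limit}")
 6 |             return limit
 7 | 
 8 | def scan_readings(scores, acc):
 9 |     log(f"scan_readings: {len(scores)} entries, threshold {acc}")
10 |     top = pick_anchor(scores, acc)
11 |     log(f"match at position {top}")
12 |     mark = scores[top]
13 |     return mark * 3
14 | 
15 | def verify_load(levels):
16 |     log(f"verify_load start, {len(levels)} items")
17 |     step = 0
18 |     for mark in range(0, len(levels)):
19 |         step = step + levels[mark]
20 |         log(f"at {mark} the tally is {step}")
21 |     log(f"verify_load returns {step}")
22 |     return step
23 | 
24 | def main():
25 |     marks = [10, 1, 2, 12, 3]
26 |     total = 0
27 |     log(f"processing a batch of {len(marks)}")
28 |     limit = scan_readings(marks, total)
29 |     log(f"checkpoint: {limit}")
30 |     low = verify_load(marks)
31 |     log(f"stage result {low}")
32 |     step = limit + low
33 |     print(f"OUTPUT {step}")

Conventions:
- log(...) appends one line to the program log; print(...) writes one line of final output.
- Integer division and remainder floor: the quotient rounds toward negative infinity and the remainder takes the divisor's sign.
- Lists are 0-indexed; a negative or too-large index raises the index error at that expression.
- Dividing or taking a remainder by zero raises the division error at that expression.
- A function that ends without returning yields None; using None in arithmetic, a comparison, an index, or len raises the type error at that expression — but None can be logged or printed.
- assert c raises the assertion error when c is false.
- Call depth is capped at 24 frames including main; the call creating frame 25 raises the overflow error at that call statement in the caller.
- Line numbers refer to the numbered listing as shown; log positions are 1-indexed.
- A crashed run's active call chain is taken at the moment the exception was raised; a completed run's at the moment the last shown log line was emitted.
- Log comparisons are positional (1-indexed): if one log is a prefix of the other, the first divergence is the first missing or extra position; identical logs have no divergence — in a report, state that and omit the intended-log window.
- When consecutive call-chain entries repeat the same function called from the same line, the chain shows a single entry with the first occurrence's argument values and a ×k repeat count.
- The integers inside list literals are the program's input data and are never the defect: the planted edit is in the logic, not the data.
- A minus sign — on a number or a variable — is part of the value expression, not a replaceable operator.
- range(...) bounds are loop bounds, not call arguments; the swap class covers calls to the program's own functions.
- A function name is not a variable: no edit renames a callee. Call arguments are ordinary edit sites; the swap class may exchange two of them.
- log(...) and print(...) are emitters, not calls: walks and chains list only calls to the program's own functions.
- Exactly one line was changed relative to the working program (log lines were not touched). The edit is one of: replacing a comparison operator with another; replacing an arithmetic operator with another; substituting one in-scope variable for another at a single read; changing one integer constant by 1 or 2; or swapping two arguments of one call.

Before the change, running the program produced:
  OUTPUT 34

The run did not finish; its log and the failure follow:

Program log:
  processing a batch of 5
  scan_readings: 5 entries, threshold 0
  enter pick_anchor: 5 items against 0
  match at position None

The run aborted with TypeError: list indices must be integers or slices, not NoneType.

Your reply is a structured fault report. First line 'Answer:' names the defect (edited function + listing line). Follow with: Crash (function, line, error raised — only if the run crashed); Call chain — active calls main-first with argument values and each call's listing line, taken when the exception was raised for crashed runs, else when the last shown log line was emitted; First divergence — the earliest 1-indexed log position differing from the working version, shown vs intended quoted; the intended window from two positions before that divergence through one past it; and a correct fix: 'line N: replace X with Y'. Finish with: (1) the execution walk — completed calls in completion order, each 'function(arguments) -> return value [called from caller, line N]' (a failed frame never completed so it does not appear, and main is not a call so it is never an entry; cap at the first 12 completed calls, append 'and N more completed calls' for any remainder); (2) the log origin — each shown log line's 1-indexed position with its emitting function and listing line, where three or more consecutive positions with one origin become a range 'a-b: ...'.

Answer: the defect is in main at line 26.
The tell: Everything matches until log position 2, which reads 'scan_readings: 5 entries, threshold 0' in place of 'scan_readings: 5 entries, threshold 2'.
Crash: scan_readings, line 12, TypeError.
Call chain: main -> scan_readings([10, 1, 2, 12, 3], 0) (called at line 28).
First divergence: position 2 — the shown line 'scan_readings: 5 entries, threshold 0' should read 'scan_readings: 5 entries, threshold 2'.
Intended log window:
  1: processing a batch of 5
  2: scan_readings: 5 entries, threshold 2
  3: enter pick_anchor: 5 items against 2
Execution walk:
  pick_anchor([10, 1, 2, 12, 3], 0) -> None  [called from scan_readings, line 10]
Log origins:
  1 — main, line 27
  2 — scan_readings, line 9
  3 — pick_anchor, line 2
  4 — scan_readings, line 11
A correct fix: line 26: replace `0` with `2`.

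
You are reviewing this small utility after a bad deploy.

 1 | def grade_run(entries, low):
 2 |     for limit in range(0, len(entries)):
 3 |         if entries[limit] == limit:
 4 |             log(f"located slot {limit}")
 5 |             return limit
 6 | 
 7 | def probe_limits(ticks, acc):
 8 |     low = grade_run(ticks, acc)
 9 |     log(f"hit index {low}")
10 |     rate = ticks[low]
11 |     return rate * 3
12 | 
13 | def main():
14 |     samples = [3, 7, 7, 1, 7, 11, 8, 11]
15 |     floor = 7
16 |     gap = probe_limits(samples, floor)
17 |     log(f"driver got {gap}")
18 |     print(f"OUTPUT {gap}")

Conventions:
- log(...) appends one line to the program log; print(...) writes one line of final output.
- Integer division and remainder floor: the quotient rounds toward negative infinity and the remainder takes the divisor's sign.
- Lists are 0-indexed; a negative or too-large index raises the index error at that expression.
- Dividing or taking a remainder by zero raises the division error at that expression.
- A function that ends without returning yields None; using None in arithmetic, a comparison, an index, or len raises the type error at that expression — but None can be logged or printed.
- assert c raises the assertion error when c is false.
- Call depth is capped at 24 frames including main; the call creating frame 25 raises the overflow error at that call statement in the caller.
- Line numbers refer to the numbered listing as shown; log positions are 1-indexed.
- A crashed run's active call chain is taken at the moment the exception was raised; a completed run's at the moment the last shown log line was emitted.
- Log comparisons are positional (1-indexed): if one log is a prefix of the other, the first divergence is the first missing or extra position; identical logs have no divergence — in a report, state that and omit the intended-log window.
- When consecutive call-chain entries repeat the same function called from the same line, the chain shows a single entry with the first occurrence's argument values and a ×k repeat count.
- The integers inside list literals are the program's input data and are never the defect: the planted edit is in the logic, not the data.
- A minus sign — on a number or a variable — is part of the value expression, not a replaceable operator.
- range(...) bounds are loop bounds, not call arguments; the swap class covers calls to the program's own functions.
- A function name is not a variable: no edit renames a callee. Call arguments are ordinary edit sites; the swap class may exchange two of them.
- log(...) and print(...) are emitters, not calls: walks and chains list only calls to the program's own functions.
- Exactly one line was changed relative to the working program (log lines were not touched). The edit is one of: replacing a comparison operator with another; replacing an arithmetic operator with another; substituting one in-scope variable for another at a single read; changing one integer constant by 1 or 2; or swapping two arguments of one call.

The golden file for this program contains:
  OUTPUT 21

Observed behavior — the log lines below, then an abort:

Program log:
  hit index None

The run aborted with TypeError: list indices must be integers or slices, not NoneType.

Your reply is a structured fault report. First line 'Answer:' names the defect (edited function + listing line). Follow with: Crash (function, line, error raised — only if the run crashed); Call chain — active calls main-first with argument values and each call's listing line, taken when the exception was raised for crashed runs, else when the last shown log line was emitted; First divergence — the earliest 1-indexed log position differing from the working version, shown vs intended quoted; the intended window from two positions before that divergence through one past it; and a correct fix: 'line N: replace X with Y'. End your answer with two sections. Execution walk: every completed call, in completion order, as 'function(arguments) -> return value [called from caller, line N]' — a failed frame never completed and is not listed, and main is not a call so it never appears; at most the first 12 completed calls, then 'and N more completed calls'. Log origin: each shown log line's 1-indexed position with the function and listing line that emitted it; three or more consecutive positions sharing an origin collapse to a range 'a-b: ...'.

Answer: the defect is in grade_run at line 3.
Core observation: Everything matches until log position 1, which reads 'hit index None' in place of 'located slot 1'.
Crash: probe_limits, line 10, TypeError.
Call chain: main -> probe_limits([3, 7, 7, 1, 7, 11, 8, 11], 7) (called at line 16).
First divergence: at position 1 the run shows 'hit index None' where the working version logs 'located slot 1'.
Intended log window:
  1: located slot 1
  2: hit index 1
Execution walk:
  grade_run([3, 7, 7, 1, 7, 11, 8, 11], 7) -> None  [called from probe_limits, line 8]
Log line origins:
  1: from probe_limits, line 9
A correct fix: line 3: replace `entries[limit] == limit` with `entries[limit] == low`.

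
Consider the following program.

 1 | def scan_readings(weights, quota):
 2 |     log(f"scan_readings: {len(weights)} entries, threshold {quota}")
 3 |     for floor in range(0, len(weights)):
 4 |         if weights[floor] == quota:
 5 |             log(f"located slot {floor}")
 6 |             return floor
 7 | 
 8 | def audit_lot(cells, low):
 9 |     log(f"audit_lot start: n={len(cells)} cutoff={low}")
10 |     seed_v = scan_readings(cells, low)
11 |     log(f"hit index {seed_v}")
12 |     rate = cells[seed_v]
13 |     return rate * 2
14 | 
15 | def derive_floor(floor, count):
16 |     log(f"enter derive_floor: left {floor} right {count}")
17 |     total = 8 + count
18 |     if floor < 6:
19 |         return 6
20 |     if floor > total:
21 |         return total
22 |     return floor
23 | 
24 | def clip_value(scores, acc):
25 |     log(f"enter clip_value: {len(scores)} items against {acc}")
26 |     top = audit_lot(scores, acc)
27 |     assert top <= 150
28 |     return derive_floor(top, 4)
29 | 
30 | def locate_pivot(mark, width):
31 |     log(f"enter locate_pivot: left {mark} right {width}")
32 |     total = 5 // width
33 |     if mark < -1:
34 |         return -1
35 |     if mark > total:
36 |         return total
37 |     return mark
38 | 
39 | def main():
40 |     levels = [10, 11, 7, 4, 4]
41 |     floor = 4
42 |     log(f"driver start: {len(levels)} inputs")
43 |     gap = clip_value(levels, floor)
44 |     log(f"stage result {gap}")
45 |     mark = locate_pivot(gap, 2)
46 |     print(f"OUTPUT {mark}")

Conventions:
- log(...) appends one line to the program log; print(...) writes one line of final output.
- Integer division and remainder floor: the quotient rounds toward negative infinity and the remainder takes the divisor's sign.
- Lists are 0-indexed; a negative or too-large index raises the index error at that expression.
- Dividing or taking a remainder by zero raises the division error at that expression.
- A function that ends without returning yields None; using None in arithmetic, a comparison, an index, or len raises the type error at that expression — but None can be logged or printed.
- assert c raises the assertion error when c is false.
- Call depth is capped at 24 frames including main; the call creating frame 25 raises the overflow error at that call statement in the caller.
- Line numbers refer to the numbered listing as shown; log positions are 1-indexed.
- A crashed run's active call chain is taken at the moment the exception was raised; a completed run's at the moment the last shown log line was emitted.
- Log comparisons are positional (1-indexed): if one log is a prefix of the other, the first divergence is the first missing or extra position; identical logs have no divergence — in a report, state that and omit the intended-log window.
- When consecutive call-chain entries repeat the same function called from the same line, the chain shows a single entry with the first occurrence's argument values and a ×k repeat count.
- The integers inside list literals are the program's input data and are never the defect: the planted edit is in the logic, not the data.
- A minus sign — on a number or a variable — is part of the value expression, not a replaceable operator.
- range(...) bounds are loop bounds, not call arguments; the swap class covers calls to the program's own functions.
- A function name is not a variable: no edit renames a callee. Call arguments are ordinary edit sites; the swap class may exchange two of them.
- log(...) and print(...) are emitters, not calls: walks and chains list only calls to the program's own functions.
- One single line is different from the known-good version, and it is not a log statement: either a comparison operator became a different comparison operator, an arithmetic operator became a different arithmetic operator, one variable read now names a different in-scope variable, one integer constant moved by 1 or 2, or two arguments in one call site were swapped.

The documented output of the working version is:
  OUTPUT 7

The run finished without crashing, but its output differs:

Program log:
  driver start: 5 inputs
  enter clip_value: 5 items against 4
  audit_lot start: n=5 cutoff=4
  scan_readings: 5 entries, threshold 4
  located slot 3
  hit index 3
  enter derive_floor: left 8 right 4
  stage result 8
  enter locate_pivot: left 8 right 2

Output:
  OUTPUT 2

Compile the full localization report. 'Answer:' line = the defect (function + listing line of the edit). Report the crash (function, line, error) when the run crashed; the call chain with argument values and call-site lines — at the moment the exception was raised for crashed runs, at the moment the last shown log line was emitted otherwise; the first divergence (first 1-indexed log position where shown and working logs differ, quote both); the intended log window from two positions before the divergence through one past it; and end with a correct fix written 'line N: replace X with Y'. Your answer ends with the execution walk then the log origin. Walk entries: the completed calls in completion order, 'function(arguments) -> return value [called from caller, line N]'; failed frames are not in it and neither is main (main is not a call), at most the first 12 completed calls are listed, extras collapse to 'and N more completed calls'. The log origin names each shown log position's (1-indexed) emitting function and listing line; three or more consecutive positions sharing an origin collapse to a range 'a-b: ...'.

Answer: the defect is in locate_pivot at line 32.
Key observation: The two runs log identically and part ways only at the printed values.
Call chain: main -> locate_pivot(8, 2) (called at line 45).
First divergence: none — the logs agree in full.
Execution walk:
  scan_readings([10, 11, 7, 4, 4], 4) -> 3  [called from audit_lot, line 10]
  audit_lot([10, 11, 7, 4, 4], 4) -> 8  [called from clip_value, line 26]
  derive_floor(8, 4) -> 8  [called from clip_value, line 28]
  clip_value([10, 11, 7, 4, 4], 4) -> 8  [called from main, line 43]
  locate_pivot(8, 2) -> 2  [called from main, line 45]
Log origins:
  1: from main, line 42
  2: from clip_value, line 25
  3: from audit_lot, line 9
  4: from scan_readings, line 2
  5: from scan_readings, line 5
  6: from audit_lot, line 11
  7: from derive_floor, line 16
  8: from main, line 44
  9: from locate_pivot, line 31
A correct fix: line 32: replace `//` with `+`.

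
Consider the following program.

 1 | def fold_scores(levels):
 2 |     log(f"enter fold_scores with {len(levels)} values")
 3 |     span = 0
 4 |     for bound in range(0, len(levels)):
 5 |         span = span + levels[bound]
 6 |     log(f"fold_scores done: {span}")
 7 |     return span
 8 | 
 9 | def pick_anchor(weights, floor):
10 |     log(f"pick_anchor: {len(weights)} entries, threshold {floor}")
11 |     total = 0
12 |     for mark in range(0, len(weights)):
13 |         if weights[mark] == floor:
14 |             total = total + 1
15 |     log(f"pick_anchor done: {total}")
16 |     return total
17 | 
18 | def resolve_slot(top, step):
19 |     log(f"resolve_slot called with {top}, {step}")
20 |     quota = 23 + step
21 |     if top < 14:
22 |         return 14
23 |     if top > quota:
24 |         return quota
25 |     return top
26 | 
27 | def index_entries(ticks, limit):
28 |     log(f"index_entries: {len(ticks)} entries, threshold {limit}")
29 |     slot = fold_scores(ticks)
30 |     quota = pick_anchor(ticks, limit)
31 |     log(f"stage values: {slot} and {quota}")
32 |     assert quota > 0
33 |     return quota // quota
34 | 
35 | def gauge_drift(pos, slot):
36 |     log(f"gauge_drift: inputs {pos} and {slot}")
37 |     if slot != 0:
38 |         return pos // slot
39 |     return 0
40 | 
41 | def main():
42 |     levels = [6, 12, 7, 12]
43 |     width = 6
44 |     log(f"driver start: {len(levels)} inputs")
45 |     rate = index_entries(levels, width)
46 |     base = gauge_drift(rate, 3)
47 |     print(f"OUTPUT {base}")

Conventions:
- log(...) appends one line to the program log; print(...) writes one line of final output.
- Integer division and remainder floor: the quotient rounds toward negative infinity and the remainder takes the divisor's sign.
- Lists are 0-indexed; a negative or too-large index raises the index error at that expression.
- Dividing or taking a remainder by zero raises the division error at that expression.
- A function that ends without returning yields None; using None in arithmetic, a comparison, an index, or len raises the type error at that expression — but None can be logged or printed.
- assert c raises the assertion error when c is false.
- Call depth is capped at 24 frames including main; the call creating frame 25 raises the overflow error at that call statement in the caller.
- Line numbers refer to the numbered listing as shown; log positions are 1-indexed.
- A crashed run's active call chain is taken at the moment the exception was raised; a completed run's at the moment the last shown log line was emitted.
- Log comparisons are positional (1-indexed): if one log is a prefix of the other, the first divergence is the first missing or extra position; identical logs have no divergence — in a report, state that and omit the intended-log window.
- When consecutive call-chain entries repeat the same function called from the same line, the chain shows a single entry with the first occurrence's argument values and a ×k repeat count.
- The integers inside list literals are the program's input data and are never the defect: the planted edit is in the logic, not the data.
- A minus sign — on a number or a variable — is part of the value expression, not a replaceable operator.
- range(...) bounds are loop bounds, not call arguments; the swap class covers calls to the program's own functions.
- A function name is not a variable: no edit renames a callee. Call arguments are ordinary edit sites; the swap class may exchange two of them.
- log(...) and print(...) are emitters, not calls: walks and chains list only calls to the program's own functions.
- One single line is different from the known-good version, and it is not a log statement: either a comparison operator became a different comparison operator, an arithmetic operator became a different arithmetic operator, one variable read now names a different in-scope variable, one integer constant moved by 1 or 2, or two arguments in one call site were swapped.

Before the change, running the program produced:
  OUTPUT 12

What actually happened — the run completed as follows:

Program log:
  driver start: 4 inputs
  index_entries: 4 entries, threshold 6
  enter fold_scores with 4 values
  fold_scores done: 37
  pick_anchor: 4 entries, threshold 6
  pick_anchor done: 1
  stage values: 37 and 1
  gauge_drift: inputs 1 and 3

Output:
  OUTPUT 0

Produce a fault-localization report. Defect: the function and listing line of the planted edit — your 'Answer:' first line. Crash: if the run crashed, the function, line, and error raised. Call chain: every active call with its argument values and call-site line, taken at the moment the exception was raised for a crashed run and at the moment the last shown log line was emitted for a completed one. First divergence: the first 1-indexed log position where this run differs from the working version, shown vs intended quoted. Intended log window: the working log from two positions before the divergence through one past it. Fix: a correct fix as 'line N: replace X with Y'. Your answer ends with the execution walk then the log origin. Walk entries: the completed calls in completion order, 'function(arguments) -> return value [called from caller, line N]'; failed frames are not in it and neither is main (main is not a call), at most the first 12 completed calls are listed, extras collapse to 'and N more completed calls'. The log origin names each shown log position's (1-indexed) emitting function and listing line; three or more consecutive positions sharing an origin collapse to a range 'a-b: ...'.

Answer: the defect is in index_entries at line 33.
The tell: The earliest visible damage is log position 8 — 'gauge_drift: inputs 1 and 3' rather than the intended 'gauge_drift: inputs 37 and 3'.
Call chain: main -> gauge_drift(1, 3) (called at line 46).
First divergence: at position 8 the run shows 'gauge_drift: inputs 1 and 3' where the working version logs 'gauge_drift: inputs 37 and 3'.
Intended log window:
  6: pick_anchor done: 1
  7: stage values: 37 and 1
  8: gauge_drift: inputs 37 and 3
Execution walk:
  fold_scores([6, 12, 7, 12]) -> 37  [called from index_entries, line 29]
  pick_anchor([6, 12, 7, 12], 6) -> 1  [called from index_entries, line 30]
  index_entries([6, 12, 7, 12], 6) -> 1  [called from main, line 45]
  gauge_drift(1, 3) -> 0  [called from main, line 46]
Log origins:
  1: from main, line 44
  2: from index_entries, line 28
  3: from fold_scores, line 2
  4: from fold_scores, line 6
  5: from pick_anchor, line 10
  6: from pick_anchor, line 15
  7: from index_entries, line 31
  8: from gauge_drift, line 36
A correct fix: line 33: replace `quota // quota` with `slot // quota`.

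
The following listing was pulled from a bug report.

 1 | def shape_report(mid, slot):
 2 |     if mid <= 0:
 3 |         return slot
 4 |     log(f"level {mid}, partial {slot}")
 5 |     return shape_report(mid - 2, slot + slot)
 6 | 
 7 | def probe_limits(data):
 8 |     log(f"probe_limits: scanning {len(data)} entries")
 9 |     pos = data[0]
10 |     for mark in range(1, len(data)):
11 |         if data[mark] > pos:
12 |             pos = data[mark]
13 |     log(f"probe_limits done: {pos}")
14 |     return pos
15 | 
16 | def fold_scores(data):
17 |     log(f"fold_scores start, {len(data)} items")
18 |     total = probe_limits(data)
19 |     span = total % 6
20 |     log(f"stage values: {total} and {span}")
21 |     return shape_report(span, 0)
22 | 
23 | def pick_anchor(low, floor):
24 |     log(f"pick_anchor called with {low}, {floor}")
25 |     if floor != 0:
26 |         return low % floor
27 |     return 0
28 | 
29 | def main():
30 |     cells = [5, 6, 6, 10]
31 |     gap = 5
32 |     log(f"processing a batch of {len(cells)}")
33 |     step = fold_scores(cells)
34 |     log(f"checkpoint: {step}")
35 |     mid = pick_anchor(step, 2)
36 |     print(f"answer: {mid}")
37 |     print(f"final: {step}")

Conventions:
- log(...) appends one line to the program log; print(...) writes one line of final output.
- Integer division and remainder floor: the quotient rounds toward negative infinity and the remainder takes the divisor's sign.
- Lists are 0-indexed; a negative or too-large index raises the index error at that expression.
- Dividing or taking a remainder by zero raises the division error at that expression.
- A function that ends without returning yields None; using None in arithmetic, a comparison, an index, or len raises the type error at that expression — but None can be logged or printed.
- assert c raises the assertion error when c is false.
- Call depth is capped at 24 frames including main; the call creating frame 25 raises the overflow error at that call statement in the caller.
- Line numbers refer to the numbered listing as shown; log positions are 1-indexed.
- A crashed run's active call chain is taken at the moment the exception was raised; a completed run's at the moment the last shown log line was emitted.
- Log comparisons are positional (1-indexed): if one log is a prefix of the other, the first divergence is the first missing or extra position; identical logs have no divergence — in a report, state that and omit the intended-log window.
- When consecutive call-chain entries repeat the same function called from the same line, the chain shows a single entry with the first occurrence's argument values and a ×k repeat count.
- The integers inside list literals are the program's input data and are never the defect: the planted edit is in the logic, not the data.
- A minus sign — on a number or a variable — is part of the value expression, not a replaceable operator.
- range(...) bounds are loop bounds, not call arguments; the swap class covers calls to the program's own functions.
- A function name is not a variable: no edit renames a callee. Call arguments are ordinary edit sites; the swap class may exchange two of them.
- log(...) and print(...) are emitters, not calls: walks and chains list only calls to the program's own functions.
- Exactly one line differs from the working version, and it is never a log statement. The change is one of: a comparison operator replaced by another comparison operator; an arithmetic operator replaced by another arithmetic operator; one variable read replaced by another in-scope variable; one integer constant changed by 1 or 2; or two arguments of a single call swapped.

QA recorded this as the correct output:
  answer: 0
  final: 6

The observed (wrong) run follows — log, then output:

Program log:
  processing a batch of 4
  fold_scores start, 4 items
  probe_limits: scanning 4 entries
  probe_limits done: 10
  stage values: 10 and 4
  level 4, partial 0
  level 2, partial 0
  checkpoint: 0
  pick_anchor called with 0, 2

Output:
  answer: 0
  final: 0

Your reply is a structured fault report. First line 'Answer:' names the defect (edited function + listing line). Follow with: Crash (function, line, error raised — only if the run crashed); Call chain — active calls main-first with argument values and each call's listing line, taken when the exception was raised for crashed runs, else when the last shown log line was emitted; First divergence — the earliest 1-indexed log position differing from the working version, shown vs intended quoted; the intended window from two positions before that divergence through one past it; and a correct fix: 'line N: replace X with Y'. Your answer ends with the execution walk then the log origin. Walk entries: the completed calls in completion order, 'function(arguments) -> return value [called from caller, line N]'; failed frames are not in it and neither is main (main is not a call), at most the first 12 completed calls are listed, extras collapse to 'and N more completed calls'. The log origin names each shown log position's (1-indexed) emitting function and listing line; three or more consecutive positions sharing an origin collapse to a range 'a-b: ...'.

Answer: the defect is in shape_report at line 5.
The tell: Position 7 is the first bad log line: 'level 2, partial 0' should read 'level 2, partial 4'.
Call chain: main -> pick_anchor(0, 2) (called at line 35).
First divergence: position 7 — the shown line 'level 2, partial 0' should read 'level 2, partial 4'.
Intended log window:
  5: stage values: 10 and 4
  6: level 4, partial 0
  7: level 2, partial 4
  8: checkpoint: 6
Execution walk:
  probe_limits([5, 6, 6, 10]) -> 10  [called from fold_scores, line 18]
  shape_report(0, 0) -> 0  [called from shape_report, line 5]
  shape_report(2, 0) -> 0  [called from shape_report, line 5]
  shape_report(4, 0) -> 0  [called from fold_scores, line 21]
  fold_scores([5, 6, 6, 10]) -> 0  [called from main, line 33]
  pick_anchor(0, 2) -> 0  [called from main, line 35]
Log origin:
  1 — main, line 32
  2 — fold_scores, line 17
  3 — probe_limits, line 8
  4 — probe_limits, line 13
  5 — fold_scores, line 20
  6 — shape_report, line 4
  7 — shape_report, line 4
  8 — main, line 34
  9 — pick_anchor, line 24
A correct fix: line 5: replace `slot + slot` with `slot + mid`.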